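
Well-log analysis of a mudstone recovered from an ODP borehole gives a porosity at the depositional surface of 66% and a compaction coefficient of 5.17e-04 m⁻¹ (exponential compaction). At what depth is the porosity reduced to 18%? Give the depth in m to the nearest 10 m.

Working in km (1 km = 1000 m; β in km⁻¹ = β in m⁻¹ × 1000):
Invert Athy's law: Z = ln(n₀/n) / β
Z = ln(0.66/0.18) / 0.517 = ln(3.667) / 0.517 = 1.2993 / 0.517 = 2.513 km

2510 m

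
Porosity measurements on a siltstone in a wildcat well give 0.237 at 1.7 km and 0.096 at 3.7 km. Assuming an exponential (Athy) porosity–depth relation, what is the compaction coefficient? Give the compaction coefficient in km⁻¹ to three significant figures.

Athy: phi(d) = phi₀ e^(−βd) ⇒ phi₁/phi₂ = e^{β(d₂−d₁)} ⇒ β = ln(phi₁/phi₂)/(d₂−d₁)
β = ln(0.237/0.096) / (3.7 − 1.7) = ln(2.469) / 2 = 0.9037 / 2 = 0.4519 km⁻¹

0.452 km⁻¹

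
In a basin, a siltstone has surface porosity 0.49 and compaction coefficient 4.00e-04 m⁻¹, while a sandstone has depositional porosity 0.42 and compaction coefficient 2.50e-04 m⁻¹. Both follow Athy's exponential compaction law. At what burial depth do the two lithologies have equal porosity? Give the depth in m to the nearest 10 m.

1030 m

Working in km (1 km = 1000 m; β in km⁻¹ = β in m⁻¹ × 1000):
Set phi₀ₐ e^(−βₐZ) = phi₀ᵦ e^(−βᵦZ) ⇒ ln(phi₀ₐ/phi₀ᵦ) = (βₐ − βᵦ)·Z
Z = ln(0.49/0.42) / (0.4 − 0.25) = 0.1542 / 0.15 = 1.028 km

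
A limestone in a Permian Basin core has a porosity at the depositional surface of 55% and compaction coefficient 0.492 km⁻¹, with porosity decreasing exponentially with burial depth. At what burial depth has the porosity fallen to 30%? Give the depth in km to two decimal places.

1.23 km

Invert Athy's law: z = ln(phi₀/phi) / c
z = ln(0.55/0.3) / 0.492 = ln(1.833) / 0.492 = 0.6061 / 0.492 = 1.232 km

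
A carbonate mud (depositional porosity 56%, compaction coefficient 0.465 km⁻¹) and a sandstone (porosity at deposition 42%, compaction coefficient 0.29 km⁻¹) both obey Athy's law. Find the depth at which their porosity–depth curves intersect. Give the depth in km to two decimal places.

1.64 km

Set phi₀ₐ e^(−cₐZ) = phi₀ᵦ e^(−cᵦZ) ⇒ ln(phi₀ₐ/phi₀ᵦ) = (cₐ − cᵦ)·Z
Z = ln(0.56/0.42) / (0.465 − 0.29) = 0.2877 / 0.175 = 1.644 km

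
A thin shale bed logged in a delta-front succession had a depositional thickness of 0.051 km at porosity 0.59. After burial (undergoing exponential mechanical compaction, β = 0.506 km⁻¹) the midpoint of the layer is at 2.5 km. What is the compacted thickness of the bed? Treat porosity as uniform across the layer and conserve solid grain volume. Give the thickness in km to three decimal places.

0.025 km

Porosity at 2.5 km: n = 0.59·exp(−0.506×2.5) = 0.1665
Solid-volume conservation: h(1−n) = h₀(1−n₀) ⇒ h = h₀·(1−n₀)/(1−n)
h = 0.051 × (1 − 0.59)/(1 − 0.1665) = 0.051 × 0.4919 = 0.0251 km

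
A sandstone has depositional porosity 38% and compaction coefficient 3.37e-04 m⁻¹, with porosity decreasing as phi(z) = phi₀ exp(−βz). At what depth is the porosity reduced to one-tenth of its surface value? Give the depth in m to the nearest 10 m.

Working in km (1 km = 1000 m; β in km⁻¹ = β in m⁻¹ × 1000):
phi/phi₀ = 1/10 ⇒ exp(−β·z) = 1/10 ⇒ z = ln(10) / β
z = 2.3026 / 0.337 = 6.833 km

6830 m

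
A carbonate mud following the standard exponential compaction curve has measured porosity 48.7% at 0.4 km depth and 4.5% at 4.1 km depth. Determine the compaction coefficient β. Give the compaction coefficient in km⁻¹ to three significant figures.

Athy: φ(d) = φ₀ e^(−βd) ⇒ φ₁/φ₂ = e^{β(d₂−d₁)} ⇒ β = ln(φ₁/φ₂)/(d₂−d₁)
β = ln(0.487/0.045) / (4.1 − 0.4) = ln(10.82) / 3.7 = 2.3816 / 3.7 = 0.6437 km⁻¹

0.644 km⁻¹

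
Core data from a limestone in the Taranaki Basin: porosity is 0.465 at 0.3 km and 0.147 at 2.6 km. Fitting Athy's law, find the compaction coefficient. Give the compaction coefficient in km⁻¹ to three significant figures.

0.501 km⁻¹

Athy: phi(d) = phi₀ e^(−cd) ⇒ phi₁/phi₂ = e^{c(d₂−d₁)} ⇒ c = ln(phi₁/phi₂)/(d₂−d₁)
c = ln(0.465/0.147) / (2.6 − 0.3) = ln(3.163) / 2.3 = 1.1516 / 2.3 = 0.5007 km⁻¹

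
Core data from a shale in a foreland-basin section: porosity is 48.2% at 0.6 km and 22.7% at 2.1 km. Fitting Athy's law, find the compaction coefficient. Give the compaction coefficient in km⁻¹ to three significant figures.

0.502 km⁻¹

Athy: φ(z) = φ₀ e^(−kz) ⇒ φ₁/φ₂ = e^{k(z₂−z₁)} ⇒ k = ln(φ₁/φ₂)/(z₂−z₁)
k = ln(0.482/0.227) / (2.1 − 0.6) = ln(2.123) / 1.5 = 0.7530 / 1.5 = 0.502 km⁻¹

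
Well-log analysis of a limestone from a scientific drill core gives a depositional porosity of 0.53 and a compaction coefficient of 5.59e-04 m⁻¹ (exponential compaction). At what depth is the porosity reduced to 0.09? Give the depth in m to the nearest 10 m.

Working in km (1 km = 1000 m; c in km⁻¹ = c in m⁻¹ × 1000):
Invert Athy's law: z = ln(phi₀/phi) / c
z = ln(0.53/0.09) / 0.559 = ln(5.889) / 0.559 = 1.7731 / 0.559 = 3.172 km

3170 m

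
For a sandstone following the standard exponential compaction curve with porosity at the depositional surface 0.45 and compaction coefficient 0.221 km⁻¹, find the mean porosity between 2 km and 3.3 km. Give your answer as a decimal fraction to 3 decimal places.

0.251

⟨φ⟩ = (1/(d₂−d₁)) ∫ φ₀ e^(−kd) dd = φ₀·(e^(−k·d₁) − e^(−k·d₂)) / (k·(d₂−d₁))
e^(−0.221×2) = 0.6427; e^(−0.221×3.3) = 0.4822
⟨φ⟩ = 0.45 × (0.6427 − 0.4822) / (0.221 × 1.3) = 0.45 × 0.5587 = 0.2514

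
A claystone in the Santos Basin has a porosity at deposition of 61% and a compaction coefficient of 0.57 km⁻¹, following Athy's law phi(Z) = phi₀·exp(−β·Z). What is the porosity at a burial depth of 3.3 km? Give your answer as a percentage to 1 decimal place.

phi = phi₀·exp(−β·Z) = 0.61 × exp(−0.57 × 3.3) = 0.61 × exp(−1.881)
  = 0.61 × 0.1524 = 0.0930

9.3%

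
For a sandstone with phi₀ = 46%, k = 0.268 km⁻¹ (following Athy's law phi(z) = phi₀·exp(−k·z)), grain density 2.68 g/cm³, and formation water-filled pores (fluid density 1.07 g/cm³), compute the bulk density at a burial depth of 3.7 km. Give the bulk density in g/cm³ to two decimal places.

2.41 g/cm³

Porosity at depth: phi = 0.46·exp(−0.268×3.7) = 0.46×0.3710 = 0.1707
Bulk density: ρ_b = (1−phi)ρ_g + phi·ρ_f = 0.8293×2.68 + 0.1707×1.07
       = 2.223 + 0.183 = 2.405 g/cm³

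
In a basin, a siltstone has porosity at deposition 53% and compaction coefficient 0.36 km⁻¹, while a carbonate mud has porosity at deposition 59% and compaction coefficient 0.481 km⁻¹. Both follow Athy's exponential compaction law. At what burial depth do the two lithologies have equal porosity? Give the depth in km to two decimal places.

Set n₀ₐ e^(−kₐZ) = n₀ᵦ e^(−kᵦZ) ⇒ ln(n₀ₐ/n₀ᵦ) = (kₐ − kᵦ)·Z
Z = ln(0.53/0.59) / (0.36 − 0.481) = -0.1072 / -0.121 = 0.886 km

0.89 km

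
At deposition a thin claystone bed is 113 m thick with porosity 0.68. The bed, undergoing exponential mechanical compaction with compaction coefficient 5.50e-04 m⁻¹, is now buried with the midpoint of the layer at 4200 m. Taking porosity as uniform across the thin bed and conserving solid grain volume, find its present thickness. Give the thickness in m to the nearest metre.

39 m

Working in km (1 km = 1000 m; β in km⁻¹ = β in m⁻¹ × 1000):
Porosity at 4.2 km: n = 0.68·exp(−0.55×4.2) = 0.0675
Solid-volume conservation: h(1−n) = h₀(1−n₀) ⇒ h = h₀·(1−n₀)/(1−n)
h = 0.113 × (1 − 0.68)/(1 − 0.0675) = 0.113 × 0.3432 = 0.0388 km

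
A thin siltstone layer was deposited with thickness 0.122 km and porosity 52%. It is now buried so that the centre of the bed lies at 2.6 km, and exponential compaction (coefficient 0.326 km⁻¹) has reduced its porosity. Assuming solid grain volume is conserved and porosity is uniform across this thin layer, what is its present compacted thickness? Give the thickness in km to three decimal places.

0.075 km

Porosity at 2.6 km: n = 0.52·exp(−0.326×2.6) = 0.2228
Solid-volume conservation: h(1−n) = h₀(1−n₀) ⇒ h = h₀·(1−n₀)/(1−n)
h = 0.122 × (1 − 0.52)/(1 − 0.2228) = 0.122 × 0.6176 = 0.0753 km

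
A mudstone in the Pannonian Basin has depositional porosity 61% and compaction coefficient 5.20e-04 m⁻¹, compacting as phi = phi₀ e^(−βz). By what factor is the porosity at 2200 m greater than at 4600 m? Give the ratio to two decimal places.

3.48

Working in km (1 km = 1000 m; β in km⁻¹ = β in m⁻¹ × 1000):
phi(z₁)/phi(z₂) = e^(−β·z₁)/e^(−β·z₂) = e^{β(z₂−z₁)}
= exp(0.52 × 2.4) = exp(1.248) = 3.4834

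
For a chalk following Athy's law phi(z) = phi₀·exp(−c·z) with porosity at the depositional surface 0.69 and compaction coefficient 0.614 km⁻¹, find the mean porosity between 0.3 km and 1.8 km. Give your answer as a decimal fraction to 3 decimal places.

0.375

⟨phi⟩ = (1/(z₂−z₁)) ∫ phi₀ e^(−cz) dz = phi₀·(e^(−c·z₁) − e^(−c·z₂)) / (c·(z₂−z₁))
e^(−0.614×0.3) = 0.8318; e^(−0.614×1.8) = 0.3311
⟨phi⟩ = 0.69 × (0.8318 − 0.3311) / (0.614 × 1.5) = 0.69 × 0.5436 = 0.3751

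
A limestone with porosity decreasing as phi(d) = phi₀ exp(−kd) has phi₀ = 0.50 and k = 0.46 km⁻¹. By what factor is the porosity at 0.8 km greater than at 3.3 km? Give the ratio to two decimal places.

phi(d₁)/phi(d₂) = e^(−k·d₁)/e^(−k·d₂) = e^{k(d₂−d₁)}
= exp(0.46 × 2.5) = exp(1.15) = 3.1582

3.16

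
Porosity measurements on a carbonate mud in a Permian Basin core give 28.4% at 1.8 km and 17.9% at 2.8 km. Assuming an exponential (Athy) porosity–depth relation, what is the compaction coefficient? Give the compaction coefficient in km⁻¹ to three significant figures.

0.462 km⁻¹

Athy: n(Z) = n₀ e^(−kZ) ⇒ n₁/n₂ = e^{k(Z₂−Z₁)} ⇒ k = ln(n₁/n₂)/(Z₂−Z₁)
k = ln(0.284/0.179) / (2.8 − 1.8) = ln(1.587) / 1 = 0.4616 / 1 = 0.4616 km⁻¹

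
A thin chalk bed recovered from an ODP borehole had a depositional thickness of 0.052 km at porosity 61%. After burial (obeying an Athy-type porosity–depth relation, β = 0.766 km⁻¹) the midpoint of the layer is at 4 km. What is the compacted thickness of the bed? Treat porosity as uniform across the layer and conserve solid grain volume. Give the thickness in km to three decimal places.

Porosity at 4 km: phi = 0.61·exp(−0.766×4) = 0.0285
Solid-volume conservation: h(1−phi) = h₀(1−phi₀) ⇒ h = h₀·(1−phi₀)/(1−phi)
h = 0.052 × (1 − 0.61)/(1 − 0.0285) = 0.052 × 0.4014 = 0.0209 km

0.021 km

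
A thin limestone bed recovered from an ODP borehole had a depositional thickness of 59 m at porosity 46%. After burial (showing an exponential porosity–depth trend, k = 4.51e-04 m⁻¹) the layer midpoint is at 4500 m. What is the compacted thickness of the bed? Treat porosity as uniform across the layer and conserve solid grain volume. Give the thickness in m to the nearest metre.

34 m

Working in km (1 km = 1000 m; k in km⁻¹ = k in m⁻¹ × 1000):
Porosity at 4.5 km: φ = 0.46·exp(−0.451×4.5) = 0.0604
Solid-volume conservation: h(1−φ) = h₀(1−φ₀) ⇒ h = h₀·(1−φ₀)/(1−φ)
h = 0.059 × (1 − 0.46)/(1 − 0.0604) = 0.059 × 0.5747 = 0.0339 km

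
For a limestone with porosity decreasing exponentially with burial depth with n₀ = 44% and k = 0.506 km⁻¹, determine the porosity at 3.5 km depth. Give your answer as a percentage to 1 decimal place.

7.5%

n = n₀·exp(−k·Z) = 0.44 × exp(−0.506 × 3.5) = 0.44 × exp(−1.771)
  = 0.44 × 0.1702 = 0.0749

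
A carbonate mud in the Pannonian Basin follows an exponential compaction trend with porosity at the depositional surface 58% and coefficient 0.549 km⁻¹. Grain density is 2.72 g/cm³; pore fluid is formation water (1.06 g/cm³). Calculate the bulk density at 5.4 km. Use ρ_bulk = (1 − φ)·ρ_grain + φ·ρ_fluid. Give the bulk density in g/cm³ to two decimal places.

2.67 g/cm³

Porosity at depth: n = 0.58·exp(−0.549×5.4) = 0.58×0.0516 = 0.0299
Bulk density: ρ_b = (1−n)ρ_g + n·ρ_f = 0.9701×2.72 + 0.0299×1.06
       = 2.639 + 0.032 = 2.670 g/cm³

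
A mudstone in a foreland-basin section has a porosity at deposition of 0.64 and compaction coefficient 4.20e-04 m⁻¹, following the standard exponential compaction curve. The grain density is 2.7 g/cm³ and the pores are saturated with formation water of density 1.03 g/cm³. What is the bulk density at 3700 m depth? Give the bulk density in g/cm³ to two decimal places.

2.47 g/cm³

Working in km (1 km = 1000 m; k in km⁻¹ = k in m⁻¹ × 1000):
Porosity at depth: phi = 0.64·exp(−0.42×3.7) = 0.64×0.2114 = 0.1353
Bulk density: ρ_b = (1−phi)ρ_g + phi·ρ_f = 0.8647×2.7 + 0.1353×1.03
       = 2.335 + 0.139 = 2.474 g/cm³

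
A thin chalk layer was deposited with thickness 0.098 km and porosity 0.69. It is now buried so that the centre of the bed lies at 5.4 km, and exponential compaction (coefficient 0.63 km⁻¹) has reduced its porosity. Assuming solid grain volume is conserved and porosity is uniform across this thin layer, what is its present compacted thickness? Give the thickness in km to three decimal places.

0.031 km

Porosity at 5.4 km: n = 0.69·exp(−0.63×5.4) = 0.0230
Solid-volume conservation: h(1−n) = h₀(1−n₀) ⇒ h = h₀·(1−n₀)/(1−n)
h = 0.098 × (1 − 0.69)/(1 − 0.0230) = 0.098 × 0.3173 = 0.0311 km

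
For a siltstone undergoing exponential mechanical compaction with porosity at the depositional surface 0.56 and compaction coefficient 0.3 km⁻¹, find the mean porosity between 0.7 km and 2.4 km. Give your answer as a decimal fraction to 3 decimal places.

0.356

⟨phi⟩ = (1/(d₂−d₁)) ∫ phi₀ e^(−cd) dd = phi₀·(e^(−c·d₁) − e^(−c·d₂)) / (c·(d₂−d₁))
e^(−0.3×0.7) = 0.8106; e^(−0.3×2.4) = 0.4868
⟨phi⟩ = 0.56 × (0.8106 − 0.4868) / (0.3 × 1.7) = 0.56 × 0.6350 = 0.3556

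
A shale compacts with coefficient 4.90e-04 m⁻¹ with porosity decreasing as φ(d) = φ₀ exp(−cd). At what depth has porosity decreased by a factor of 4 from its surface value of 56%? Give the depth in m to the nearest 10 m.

2830 m

Working in km (1 km = 1000 m; c in km⁻¹ = c in m⁻¹ × 1000):
φ/φ₀ = 1/4 ⇒ exp(−c·d) = 1/4 ⇒ d = ln(4) / c
d = 1.3863 / 0.49 = 2.829 km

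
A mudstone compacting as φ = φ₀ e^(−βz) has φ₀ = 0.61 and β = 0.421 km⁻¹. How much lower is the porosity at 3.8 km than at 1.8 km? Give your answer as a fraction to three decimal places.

0.163

φ(1.8) = 0.61·e^(−0.421×1.8) = 0.2859
φ(3.8) = 0.61·e^(−0.421×3.8) = 0.1232
Δφ = 0.2859 − 0.1232 = 0.1627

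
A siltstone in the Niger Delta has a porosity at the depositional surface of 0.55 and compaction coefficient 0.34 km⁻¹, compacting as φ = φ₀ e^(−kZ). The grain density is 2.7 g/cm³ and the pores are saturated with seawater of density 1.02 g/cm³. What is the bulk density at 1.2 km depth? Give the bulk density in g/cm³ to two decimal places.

2.09 g/cm³

Porosity at depth: φ = 0.55·exp(−0.34×1.2) = 0.55×0.6650 = 0.3657
Bulk density: ρ_b = (1−φ)ρ_g + φ·ρ_f = 0.6343×2.7 + 0.3657×1.02
       = 1.713 + 0.373 = 2.086 g/cm³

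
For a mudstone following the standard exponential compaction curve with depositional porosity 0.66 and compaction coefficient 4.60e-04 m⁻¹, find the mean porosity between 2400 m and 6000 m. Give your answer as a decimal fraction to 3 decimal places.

Working in km (1 km = 1000 m; β in km⁻¹ = β in m⁻¹ × 1000):
⟨n⟩ = (1/(d₂−d₁)) ∫ n₀ e^(−βd) dd = n₀·(e^(−β·d₁) − e^(−β·d₂)) / (β·(d₂−d₁))
e^(−0.46×2.4) = 0.3315; e^(−0.46×6) = 0.0633
⟨n⟩ = 0.66 × (0.3315 − 0.0633) / (0.46 × 3.6) = 0.66 × 0.1620 = 0.1069

0.107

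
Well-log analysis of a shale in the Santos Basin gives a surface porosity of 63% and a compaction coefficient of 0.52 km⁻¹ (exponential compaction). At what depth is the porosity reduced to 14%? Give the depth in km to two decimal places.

Invert Athy's law: Z = ln(n₀/n) / c
Z = ln(0.63/0.14) / 0.52 = ln(4.5) / 0.52 = 1.5041 / 0.52 = 2.892 km

2.89 km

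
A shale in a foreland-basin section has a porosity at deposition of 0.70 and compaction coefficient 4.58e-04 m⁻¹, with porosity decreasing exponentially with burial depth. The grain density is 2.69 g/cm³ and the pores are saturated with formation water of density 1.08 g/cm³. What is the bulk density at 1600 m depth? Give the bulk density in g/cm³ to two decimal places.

Working in km (1 km = 1000 m; k in km⁻¹ = k in m⁻¹ × 1000):
Porosity at depth: phi = 0.7·exp(−0.458×1.6) = 0.7×0.4806 = 0.3364
Bulk density: ρ_b = (1−phi)ρ_g + phi·ρ_f = 0.6636×2.69 + 0.3364×1.08
       = 1.785 + 0.363 = 2.148 g/cm³

2.15 g/cm³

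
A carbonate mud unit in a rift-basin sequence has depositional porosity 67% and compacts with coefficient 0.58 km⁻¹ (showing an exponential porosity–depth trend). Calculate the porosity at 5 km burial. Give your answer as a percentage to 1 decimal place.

3.7%

φ = φ₀·exp(−k·z) = 0.67 × exp(−0.58 × 5) = 0.67 × exp(−2.9)
  = 0.67 × 0.0550 = 0.0369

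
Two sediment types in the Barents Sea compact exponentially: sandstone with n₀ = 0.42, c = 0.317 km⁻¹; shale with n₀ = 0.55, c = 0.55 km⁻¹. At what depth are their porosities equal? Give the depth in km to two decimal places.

1.16 km

Set n₀ₐ e^(−cₐd) = n₀ᵦ e^(−cᵦd) ⇒ ln(n₀ₐ/n₀ᵦ) = (cₐ − cᵦ)·d
d = ln(0.42/0.55) / (0.317 − 0.55) = -0.2697 / -0.233 = 1.157 km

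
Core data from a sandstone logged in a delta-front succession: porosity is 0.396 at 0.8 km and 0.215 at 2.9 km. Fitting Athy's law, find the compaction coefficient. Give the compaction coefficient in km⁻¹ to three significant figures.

Athy: φ(Z) = φ₀ e^(−βZ) ⇒ φ₁/φ₂ = e^{β(Z₂−Z₁)} ⇒ β = ln(φ₁/φ₂)/(Z₂−Z₁)
β = ln(0.396/0.215) / (2.9 − 0.8) = ln(1.842) / 2.1 = 0.6108 / 2.1 = 0.2908 km⁻¹

0.291 km⁻¹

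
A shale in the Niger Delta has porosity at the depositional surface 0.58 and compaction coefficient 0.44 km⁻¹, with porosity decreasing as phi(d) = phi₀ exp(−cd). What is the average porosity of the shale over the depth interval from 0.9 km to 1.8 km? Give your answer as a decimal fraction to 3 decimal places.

⟨phi⟩ = (1/(d₂−d₁)) ∫ phi₀ e^(−cd) dd = phi₀·(e^(−c·d₁) − e^(−c·d₂)) / (c·(d₂−d₁))
e^(−0.44×0.9) = 0.6730; e^(−0.44×1.8) = 0.4529
⟨phi⟩ = 0.58 × (0.6730 − 0.4529) / (0.44 × 0.9) = 0.58 × 0.5557 = 0.3223

0.322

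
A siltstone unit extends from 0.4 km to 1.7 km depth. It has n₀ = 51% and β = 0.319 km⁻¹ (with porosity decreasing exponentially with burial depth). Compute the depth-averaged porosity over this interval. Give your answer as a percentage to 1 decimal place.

⟨n⟩ = (1/(Z₂−Z₁)) ∫ n₀ e^(−βZ) dZ = n₀·(e^(−β·Z₁) − e^(−β·Z₂)) / (β·(Z₂−Z₁))
e^(−0.319×0.4) = 0.8802; e^(−0.319×1.7) = 0.5814
⟨n⟩ = 0.51 × (0.8802 − 0.5814) / (0.319 × 1.3) = 0.51 × 0.7205 = 0.3675

36.7%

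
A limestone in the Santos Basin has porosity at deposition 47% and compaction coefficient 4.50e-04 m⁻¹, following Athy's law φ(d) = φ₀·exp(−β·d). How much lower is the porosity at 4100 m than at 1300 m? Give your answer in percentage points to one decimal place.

18.8 percentage points

Working in km (1 km = 1000 m; β in km⁻¹ = β in m⁻¹ × 1000):
φ(1.3) = 0.47·e^(−0.45×1.3) = 0.2618
φ(4.1) = 0.47·e^(−0.45×4.1) = 0.0743
Δφ = 0.2618 − 0.0743 = 0.1876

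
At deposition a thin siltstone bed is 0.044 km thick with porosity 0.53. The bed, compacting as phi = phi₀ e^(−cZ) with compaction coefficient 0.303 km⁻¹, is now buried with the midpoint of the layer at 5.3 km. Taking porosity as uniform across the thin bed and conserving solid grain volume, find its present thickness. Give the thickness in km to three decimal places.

Porosity at 5.3 km: phi = 0.53·exp(−0.303×5.3) = 0.1064
Solid-volume conservation: h(1−phi) = h₀(1−phi₀) ⇒ h = h₀·(1−phi₀)/(1−phi)
h = 0.044 × (1 − 0.53)/(1 − 0.1064) = 0.044 × 0.5259 = 0.0231 km

0.023 km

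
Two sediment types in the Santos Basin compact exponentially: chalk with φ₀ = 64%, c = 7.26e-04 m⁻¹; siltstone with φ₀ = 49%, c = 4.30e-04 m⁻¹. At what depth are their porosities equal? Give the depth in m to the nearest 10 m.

Working in km (1 km = 1000 m; c in km⁻¹ = c in m⁻¹ × 1000):
Set φ₀ₐ e^(−cₐd) = φ₀ᵦ e^(−cᵦd) ⇒ ln(φ₀ₐ/φ₀ᵦ) = (cₐ − cᵦ)·d
d = ln(0.64/0.49) / (0.726 − 0.43) = 0.2671 / 0.296 = 0.902 km

900 m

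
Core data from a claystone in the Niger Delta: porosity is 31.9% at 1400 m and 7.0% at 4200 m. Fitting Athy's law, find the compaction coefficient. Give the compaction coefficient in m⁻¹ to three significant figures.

0.000542 m⁻¹

Working in km (1 km = 1000 m; k in km⁻¹ = k in m⁻¹ × 1000):
Athy: n(z) = n₀ e^(−kz) ⇒ n₁/n₂ = e^{k(z₂−z₁)} ⇒ k = ln(n₁/n₂)/(z₂−z₁)
k = ln(0.319/0.07) / (4.2 − 1.4) = ln(4.557) / 2.8 = 1.5167 / 2.8 = 0.5417 km⁻¹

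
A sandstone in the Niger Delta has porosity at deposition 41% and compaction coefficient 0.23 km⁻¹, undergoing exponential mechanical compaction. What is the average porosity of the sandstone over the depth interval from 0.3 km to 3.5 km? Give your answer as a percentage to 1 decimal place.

⟨φ⟩ = (1/(d₂−d₁)) ∫ φ₀ e^(−kd) dd = φ₀·(e^(−k·d₁) − e^(−k·d₂)) / (k·(d₂−d₁))
e^(−0.23×0.3) = 0.9333; e^(−0.23×3.5) = 0.4471
⟨φ⟩ = 0.41 × (0.9333 − 0.4471) / (0.23 × 3.2) = 0.41 × 0.6607 = 0.2709

27.1%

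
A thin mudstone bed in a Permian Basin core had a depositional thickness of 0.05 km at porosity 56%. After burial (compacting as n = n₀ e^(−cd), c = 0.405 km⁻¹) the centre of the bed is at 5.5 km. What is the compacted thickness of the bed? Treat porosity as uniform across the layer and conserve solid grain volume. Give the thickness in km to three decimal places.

0.023 km

Porosity at 5.5 km: n = 0.56·exp(−0.405×5.5) = 0.0604
Solid-volume conservation: h(1−n) = h₀(1−n₀) ⇒ h = h₀·(1−n₀)/(1−n)
h = 0.05 × (1 − 0.56)/(1 − 0.0604) = 0.05 × 0.4683 = 0.0234 km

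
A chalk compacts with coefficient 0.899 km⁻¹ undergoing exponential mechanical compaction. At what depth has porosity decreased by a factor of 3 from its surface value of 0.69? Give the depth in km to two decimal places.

n/n₀ = 1/3 ⇒ exp(−k·z) = 1/3 ⇒ z = ln(3) / k
z = 1.0986 / 0.899 = 1.222 km

1.22 km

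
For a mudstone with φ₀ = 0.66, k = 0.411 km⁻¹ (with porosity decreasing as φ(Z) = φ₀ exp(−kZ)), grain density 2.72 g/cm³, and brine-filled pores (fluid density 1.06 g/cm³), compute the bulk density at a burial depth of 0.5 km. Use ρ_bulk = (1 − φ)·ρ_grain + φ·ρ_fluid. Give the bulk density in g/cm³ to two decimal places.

Porosity at depth: φ = 0.66·exp(−0.411×0.5) = 0.66×0.8142 = 0.5374
Bulk density: ρ_b = (1−φ)ρ_g + φ·ρ_f = 0.4626×2.72 + 0.5374×1.06
       = 1.258 + 0.570 = 1.828 g/cm³

1.83 g/cm³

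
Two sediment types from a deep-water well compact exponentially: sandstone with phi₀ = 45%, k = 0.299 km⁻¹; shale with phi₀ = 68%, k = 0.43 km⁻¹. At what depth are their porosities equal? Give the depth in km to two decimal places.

3.15 km

Set phi₀ₐ e^(−kₐd) = phi₀ᵦ e^(−kᵦd) ⇒ ln(phi₀ₐ/phi₀ᵦ) = (kₐ − kᵦ)·d
d = ln(0.45/0.68) / (0.299 − 0.43) = -0.4128 / -0.131 = 3.151 km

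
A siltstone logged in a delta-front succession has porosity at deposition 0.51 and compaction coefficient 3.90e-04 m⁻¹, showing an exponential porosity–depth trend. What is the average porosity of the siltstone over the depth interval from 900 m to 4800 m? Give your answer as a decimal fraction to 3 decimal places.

Working in km (1 km = 1000 m; c in km⁻¹ = c in m⁻¹ × 1000):
⟨phi⟩ = (1/(d₂−d₁)) ∫ phi₀ e^(−cd) dd = phi₀·(e^(−c·d₁) − e^(−c·d₂)) / (c·(d₂−d₁))
e^(−0.39×0.9) = 0.7040; e^(−0.39×4.8) = 0.1538
⟨phi⟩ = 0.51 × (0.7040 − 0.1538) / (0.39 × 3.9) = 0.51 × 0.3617 = 0.1845

0.184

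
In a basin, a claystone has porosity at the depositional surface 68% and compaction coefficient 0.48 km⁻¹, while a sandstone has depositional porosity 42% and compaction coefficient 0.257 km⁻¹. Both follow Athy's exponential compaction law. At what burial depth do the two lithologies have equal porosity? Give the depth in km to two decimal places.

Set n₀ₐ e^(−βₐZ) = n₀ᵦ e^(−βᵦZ) ⇒ ln(n₀ₐ/n₀ᵦ) = (βₐ − βᵦ)·Z
Z = ln(0.68/0.42) / (0.48 − 0.257) = 0.4818 / 0.223 = 2.161 km

2.16 km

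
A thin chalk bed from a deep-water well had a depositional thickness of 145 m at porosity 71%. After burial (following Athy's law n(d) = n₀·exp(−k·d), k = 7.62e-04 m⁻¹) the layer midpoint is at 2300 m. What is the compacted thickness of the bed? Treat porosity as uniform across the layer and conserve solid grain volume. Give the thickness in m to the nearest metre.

48 m

Working in km (1 km = 1000 m; k in km⁻¹ = k in m⁻¹ × 1000):
Porosity at 2.3 km: n = 0.71·exp(−0.762×2.3) = 0.1231
Solid-volume conservation: h(1−n) = h₀(1−n₀) ⇒ h = h₀·(1−n₀)/(1−n)
h = 0.145 × (1 − 0.71)/(1 − 0.1231) = 0.145 × 0.3307 = 0.0480 km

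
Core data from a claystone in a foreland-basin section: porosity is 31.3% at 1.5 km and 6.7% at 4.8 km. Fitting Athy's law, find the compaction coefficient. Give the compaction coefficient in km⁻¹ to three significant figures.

0.467 km⁻¹

Athy: φ(d) = φ₀ e^(−cd) ⇒ φ₁/φ₂ = e^{c(d₂−d₁)} ⇒ c = ln(φ₁/φ₂)/(d₂−d₁)
c = ln(0.313/0.067) / (4.8 − 1.5) = ln(4.672) / 3.3 = 1.5415 / 3.3 = 0.4671 km⁻¹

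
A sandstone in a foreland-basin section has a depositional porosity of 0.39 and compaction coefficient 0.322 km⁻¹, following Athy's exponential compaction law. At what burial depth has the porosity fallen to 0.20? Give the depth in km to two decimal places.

2.07 km

Invert Athy's law: Z = ln(phi₀/phi) / k
Z = ln(0.39/0.2) / 0.322 = ln(1.95) / 0.322 = 0.6678 / 0.322 = 2.074 km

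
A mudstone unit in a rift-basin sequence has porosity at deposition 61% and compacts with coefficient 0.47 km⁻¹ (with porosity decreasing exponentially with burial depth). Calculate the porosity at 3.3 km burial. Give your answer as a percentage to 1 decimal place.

12.9%

φ = φ₀·exp(−β·z) = 0.61 × exp(−0.47 × 3.3) = 0.61 × exp(−1.551)
  = 0.61 × 0.2120 = 0.1293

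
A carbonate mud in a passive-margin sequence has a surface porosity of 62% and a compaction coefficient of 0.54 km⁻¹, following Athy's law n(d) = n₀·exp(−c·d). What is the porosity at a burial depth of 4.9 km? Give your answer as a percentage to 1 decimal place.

n = n₀·exp(−c·d) = 0.62 × exp(−0.54 × 4.9) = 0.62 × exp(−2.646)
  = 0.62 × 0.0709 = 0.0440

4.4%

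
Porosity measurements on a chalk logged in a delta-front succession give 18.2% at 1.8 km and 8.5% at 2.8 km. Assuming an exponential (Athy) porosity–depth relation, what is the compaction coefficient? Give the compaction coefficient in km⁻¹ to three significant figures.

Athy: φ(d) = φ₀ e^(−cd) ⇒ φ₁/φ₂ = e^{c(d₂−d₁)} ⇒ c = ln(φ₁/φ₂)/(d₂−d₁)
c = ln(0.182/0.085) / (2.8 − 1.8) = ln(2.141) / 1 = 0.7614 / 1 = 0.7614 km⁻¹

0.761 km⁻¹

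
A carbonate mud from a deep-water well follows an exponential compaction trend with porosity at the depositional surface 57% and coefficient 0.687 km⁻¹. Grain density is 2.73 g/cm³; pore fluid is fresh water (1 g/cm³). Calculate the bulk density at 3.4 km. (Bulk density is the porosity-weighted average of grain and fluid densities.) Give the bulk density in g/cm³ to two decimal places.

Porosity at depth: phi = 0.57·exp(−0.687×3.4) = 0.57×0.0967 = 0.0551
Bulk density: ρ_b = (1−phi)ρ_g + phi·ρ_f = 0.9449×2.73 + 0.0551×1
       = 2.579 + 0.055 = 2.635 g/cm³

2.63 g/cm³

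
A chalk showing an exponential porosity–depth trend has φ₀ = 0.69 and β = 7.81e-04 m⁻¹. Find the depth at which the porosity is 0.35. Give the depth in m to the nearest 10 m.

Working in km (1 km = 1000 m; β in km⁻¹ = β in m⁻¹ × 1000):
Invert Athy's law: Z = ln(φ₀/φ) / β
Z = ln(0.69/0.35) / 0.781 = ln(1.971) / 0.781 = 0.6788 / 0.781 = 0.869 km

870 m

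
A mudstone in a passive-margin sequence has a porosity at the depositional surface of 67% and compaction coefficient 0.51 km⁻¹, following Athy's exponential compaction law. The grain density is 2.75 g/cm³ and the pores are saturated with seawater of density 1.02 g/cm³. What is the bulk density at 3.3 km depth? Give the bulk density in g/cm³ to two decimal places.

2.53 g/cm³

Porosity at depth: φ = 0.67·exp(−0.51×3.3) = 0.67×0.1858 = 0.1245
Bulk density: ρ_b = (1−φ)ρ_g + φ·ρ_f = 0.8755×2.75 + 0.1245×1.02
       = 2.408 + 0.127 = 2.535 g/cm³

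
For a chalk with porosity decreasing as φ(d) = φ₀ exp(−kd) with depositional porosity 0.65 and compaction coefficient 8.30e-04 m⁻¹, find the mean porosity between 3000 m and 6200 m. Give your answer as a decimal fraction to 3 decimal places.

Working in km (1 km = 1000 m; k in km⁻¹ = k in m⁻¹ × 1000):
⟨φ⟩ = (1/(d₂−d₁)) ∫ φ₀ e^(−kd) dd = φ₀·(e^(−k·d₁) − e^(−k·d₂)) / (k·(d₂−d₁))
e^(−0.83×3) = 0.0829; e^(−0.83×6.2) = 0.0058
⟨φ⟩ = 0.65 × (0.0829 − 0.0058) / (0.83 × 3.2) = 0.65 × 0.0290 = 0.0189

0.019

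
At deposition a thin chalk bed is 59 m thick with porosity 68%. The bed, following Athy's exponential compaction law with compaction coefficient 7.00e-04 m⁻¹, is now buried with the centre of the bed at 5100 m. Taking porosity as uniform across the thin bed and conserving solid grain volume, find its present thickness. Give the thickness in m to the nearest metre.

Working in km (1 km = 1000 m; c in km⁻¹ = c in m⁻¹ × 1000):
Porosity at 5.1 km: φ = 0.68·exp(−0.7×5.1) = 0.0191
Solid-volume conservation: h(1−φ) = h₀(1−φ₀) ⇒ h = h₀·(1−φ₀)/(1−φ)
h = 0.059 × (1 − 0.68)/(1 − 0.0191) = 0.059 × 0.3262 = 0.0192 km

19 m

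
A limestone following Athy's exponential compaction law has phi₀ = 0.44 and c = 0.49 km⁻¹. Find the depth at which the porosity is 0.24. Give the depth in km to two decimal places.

Invert Athy's law: z = ln(phi₀/phi) / c
z = ln(0.44/0.24) / 0.49 = ln(1.833) / 0.49 = 0.6061 / 0.49 = 1.237 km

1.24 km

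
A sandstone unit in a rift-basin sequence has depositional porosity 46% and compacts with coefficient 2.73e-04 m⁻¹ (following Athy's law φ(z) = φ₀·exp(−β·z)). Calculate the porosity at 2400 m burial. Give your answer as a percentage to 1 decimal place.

Working in km (1 km = 1000 m; β in km⁻¹ = β in m⁻¹ × 1000):
φ = φ₀·exp(−β·z) = 0.46 × exp(−0.273 × 2.4) = 0.46 × exp(−0.6552)
  = 0.46 × 0.5193 = 0.2389

23.9%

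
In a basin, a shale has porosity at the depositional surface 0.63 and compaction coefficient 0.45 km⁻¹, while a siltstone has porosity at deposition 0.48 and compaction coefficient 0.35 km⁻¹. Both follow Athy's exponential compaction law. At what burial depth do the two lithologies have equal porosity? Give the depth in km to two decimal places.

2.72 km

Set φ₀ₐ e^(−βₐz) = φ₀ᵦ e^(−βᵦz) ⇒ ln(φ₀ₐ/φ₀ᵦ) = (βₐ − βᵦ)·z
z = ln(0.63/0.48) / (0.45 − 0.35) = 0.2719 / 0.1 = 2.719 km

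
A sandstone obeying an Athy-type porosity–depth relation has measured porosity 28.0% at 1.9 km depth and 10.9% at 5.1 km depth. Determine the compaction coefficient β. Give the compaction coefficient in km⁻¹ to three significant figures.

Athy: n(Z) = n₀ e^(−βZ) ⇒ n₁/n₂ = e^{β(Z₂−Z₁)} ⇒ β = ln(n₁/n₂)/(Z₂−Z₁)
β = ln(0.28/0.109) / (5.1 − 1.9) = ln(2.569) / 3.2 = 0.9434 / 3.2 = 0.2948 km⁻¹

0.295 km⁻¹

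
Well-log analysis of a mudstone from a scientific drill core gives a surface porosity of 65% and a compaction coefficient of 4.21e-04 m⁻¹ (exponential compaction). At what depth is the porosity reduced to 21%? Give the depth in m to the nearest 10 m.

2680 m

Working in km (1 km = 1000 m; k in km⁻¹ = k in m⁻¹ × 1000):
Invert Athy's law: z = ln(phi₀/phi) / k
z = ln(0.65/0.21) / 0.421 = ln(3.095) / 0.421 = 1.1299 / 0.421 = 2.684 km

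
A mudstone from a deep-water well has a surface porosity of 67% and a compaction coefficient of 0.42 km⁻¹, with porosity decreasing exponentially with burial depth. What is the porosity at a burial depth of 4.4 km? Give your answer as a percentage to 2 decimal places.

10.56%

n = n₀·exp(−c·d) = 0.67 × exp(−0.42 × 4.4) = 0.67 × exp(−1.848)
  = 0.67 × 0.1576 = 0.1056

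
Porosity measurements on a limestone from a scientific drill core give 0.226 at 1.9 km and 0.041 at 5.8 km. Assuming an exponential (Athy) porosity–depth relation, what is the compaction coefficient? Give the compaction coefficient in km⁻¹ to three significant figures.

Athy: phi(z) = phi₀ e^(−cz) ⇒ phi₁/phi₂ = e^{c(z₂−z₁)} ⇒ c = ln(phi₁/phi₂)/(z₂−z₁)
c = ln(0.226/0.041) / (5.8 − 1.9) = ln(5.512) / 3.9 = 1.7070 / 3.9 = 0.4377 km⁻¹

0.438 km⁻¹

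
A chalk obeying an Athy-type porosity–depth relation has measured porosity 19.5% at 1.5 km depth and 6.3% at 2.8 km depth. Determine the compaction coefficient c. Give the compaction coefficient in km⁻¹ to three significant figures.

0.869 km⁻¹

Athy: phi(d) = phi₀ e^(−cd) ⇒ phi₁/phi₂ = e^{c(d₂−d₁)} ⇒ c = ln(phi₁/phi₂)/(d₂−d₁)
c = ln(0.195/0.063) / (2.8 − 1.5) = ln(3.095) / 1.3 = 1.1299 / 1.3 = 0.8691 km⁻¹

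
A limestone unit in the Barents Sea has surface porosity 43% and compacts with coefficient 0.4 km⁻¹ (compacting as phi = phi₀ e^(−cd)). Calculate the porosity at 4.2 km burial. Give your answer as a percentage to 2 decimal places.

8.01%

phi = phi₀·exp(−c·d) = 0.43 × exp(−0.4 × 4.2) = 0.43 × exp(−1.68)
  = 0.43 × 0.1864 = 0.0801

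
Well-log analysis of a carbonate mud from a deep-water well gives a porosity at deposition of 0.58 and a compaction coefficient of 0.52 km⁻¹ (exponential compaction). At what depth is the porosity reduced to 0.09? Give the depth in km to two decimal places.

3.58 km

Invert Athy's law: Z = ln(φ₀/φ) / k
Z = ln(0.58/0.09) / 0.52 = ln(6.444) / 0.52 = 1.8632 / 0.52 = 3.583 km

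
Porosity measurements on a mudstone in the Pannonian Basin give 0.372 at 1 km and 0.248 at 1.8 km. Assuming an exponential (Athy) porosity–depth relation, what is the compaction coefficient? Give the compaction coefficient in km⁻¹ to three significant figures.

Athy: φ(z) = φ₀ e^(−kz) ⇒ φ₁/φ₂ = e^{k(z₂−z₁)} ⇒ k = ln(φ₁/φ₂)/(z₂−z₁)
k = ln(0.372/0.248) / (1.8 − 1) = ln(1.5) / 0.8 = 0.4055 / 0.8 = 0.5068 km⁻¹

0.507 km⁻¹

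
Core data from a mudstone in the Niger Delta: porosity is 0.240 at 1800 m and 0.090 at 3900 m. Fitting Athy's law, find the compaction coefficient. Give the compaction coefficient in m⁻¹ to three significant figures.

0.000467 m⁻¹

Working in km (1 km = 1000 m; c in km⁻¹ = c in m⁻¹ × 1000):
Athy: phi(d) = phi₀ e^(−cd) ⇒ phi₁/phi₂ = e^{c(d₂−d₁)} ⇒ c = ln(phi₁/phi₂)/(d₂−d₁)
c = ln(0.24/0.09) / (3.9 − 1.8) = ln(2.667) / 2.1 = 0.9808 / 2.1 = 0.4671 km⁻¹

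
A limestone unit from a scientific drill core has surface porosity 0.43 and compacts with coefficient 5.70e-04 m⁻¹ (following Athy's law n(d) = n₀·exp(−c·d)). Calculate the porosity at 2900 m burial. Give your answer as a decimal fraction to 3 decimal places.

Working in km (1 km = 1000 m; c in km⁻¹ = c in m⁻¹ × 1000):
n = n₀·exp(−c·d) = 0.43 × exp(−0.57 × 2.9) = 0.43 × exp(−1.653)
  = 0.43 × 0.1915 = 0.0823

0.082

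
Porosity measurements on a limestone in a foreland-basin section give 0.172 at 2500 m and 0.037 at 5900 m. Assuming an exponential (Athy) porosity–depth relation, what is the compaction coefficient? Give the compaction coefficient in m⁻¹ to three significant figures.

0.000452 m⁻¹

Working in km (1 km = 1000 m; c in km⁻¹ = c in m⁻¹ × 1000):
Athy: φ(d) = φ₀ e^(−cd) ⇒ φ₁/φ₂ = e^{c(d₂−d₁)} ⇒ c = ln(φ₁/φ₂)/(d₂−d₁)
c = ln(0.172/0.037) / (5.9 − 2.5) = ln(4.649) / 3.4 = 1.5366 / 3.4 = 0.4519 km⁻¹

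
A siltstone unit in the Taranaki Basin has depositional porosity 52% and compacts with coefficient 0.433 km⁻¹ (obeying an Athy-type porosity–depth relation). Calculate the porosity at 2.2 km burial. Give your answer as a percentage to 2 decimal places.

20.06%

phi = phi₀·exp(−k·d) = 0.52 × exp(−0.433 × 2.2) = 0.52 × exp(−0.9526)
  = 0.52 × 0.3857 = 0.2006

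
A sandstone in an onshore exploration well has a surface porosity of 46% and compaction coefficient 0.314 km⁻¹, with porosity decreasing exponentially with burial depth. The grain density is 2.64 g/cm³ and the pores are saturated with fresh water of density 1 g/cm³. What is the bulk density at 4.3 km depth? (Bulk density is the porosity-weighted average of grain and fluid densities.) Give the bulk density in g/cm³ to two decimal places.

2.44 g/cm³

Porosity at depth: phi = 0.46·exp(−0.314×4.3) = 0.46×0.2592 = 0.1192
Bulk density: ρ_b = (1−phi)ρ_g + phi·ρ_f = 0.8808×2.64 + 0.1192×1
       = 2.325 + 0.119 = 2.444 g/cm³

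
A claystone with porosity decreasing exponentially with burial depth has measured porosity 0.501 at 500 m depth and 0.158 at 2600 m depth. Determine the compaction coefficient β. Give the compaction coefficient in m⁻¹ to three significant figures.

0.000550 m⁻¹

Working in km (1 km = 1000 m; β in km⁻¹ = β in m⁻¹ × 1000):
Athy: φ(d) = φ₀ e^(−βd) ⇒ φ₁/φ₂ = e^{β(d₂−d₁)} ⇒ β = ln(φ₁/φ₂)/(d₂−d₁)
β = ln(0.501/0.158) / (2.6 − 0.5) = ln(3.171) / 2.1 = 1.1540 / 2.1 = 0.5495 km⁻¹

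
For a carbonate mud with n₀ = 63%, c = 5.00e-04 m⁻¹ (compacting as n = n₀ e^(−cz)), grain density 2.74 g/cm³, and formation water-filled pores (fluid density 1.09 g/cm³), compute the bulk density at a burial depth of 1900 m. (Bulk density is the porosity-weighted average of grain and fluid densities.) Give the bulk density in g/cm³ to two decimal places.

Working in km (1 km = 1000 m; c in km⁻¹ = c in m⁻¹ × 1000):
Porosity at depth: n = 0.63·exp(−0.5×1.9) = 0.63×0.3867 = 0.2436
Bulk density: ρ_b = (1−n)ρ_g + n·ρ_f = 0.7564×2.74 + 0.2436×1.09
       = 2.072 + 0.266 = 2.338 g/cm³

2.34 g/cm³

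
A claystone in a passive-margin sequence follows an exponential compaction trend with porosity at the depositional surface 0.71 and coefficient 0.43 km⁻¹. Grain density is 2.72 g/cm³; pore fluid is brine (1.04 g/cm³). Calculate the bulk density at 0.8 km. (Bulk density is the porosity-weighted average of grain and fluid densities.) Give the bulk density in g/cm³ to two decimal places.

Porosity at depth: φ = 0.71·exp(−0.43×0.8) = 0.71×0.7089 = 0.5033
Bulk density: ρ_b = (1−φ)ρ_g + φ·ρ_f = 0.4967×2.72 + 0.5033×1.04
       = 1.351 + 0.523 = 1.874 g/cm³

1.87 g/cm³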